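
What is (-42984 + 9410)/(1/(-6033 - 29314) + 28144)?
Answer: -1186740178/994805967 ≈ -1.1929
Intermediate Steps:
(-42984 + 9410)/(1/(-6033 - 29314) + 28144) = -33574/(1/(-35347) + 28144) = -33574/(-1/35347 + 28144) = -33574/994805967/35347 = -33574*35347/994805967 = -1186740178/994805967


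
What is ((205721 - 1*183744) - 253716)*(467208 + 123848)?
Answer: -136970726384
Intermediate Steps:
((205721 - 1*183744) - 253716)*(467208 + 123848) = ((205721 - 183744) - 253716)*591056 = (21977 - 253716)*591056 = -231739*591056 = -136970726384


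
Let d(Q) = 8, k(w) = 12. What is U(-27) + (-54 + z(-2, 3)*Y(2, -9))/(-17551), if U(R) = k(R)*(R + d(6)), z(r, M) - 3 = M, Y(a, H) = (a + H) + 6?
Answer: -4001568/17551 ≈ -228.00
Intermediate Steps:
Y(a, H) = 6 + H + a (Y(a, H) = (H + a) + 6 = 6 + H + a)
z(r, M) = 3 + M
U(R) = 96 + 12*R (U(R) = 12*(R + 8) = 12*(8 + R) = 96 + 12*R)
U(-27) + (-54 + z(-2, 3)*Y(2, -9))/(-17551) = (96 + 12*(-27)) + (-54 + (3 + 3)*(6 - 9 + 2))/(-17551) = (96 - 324) + (-54 + 6*(-1))*(-1/17551) = -228 + (-54 - 6)*(-1/17551) = -228 - 60*(-1/17551) = -228 + 60/17551 = -4001568/17551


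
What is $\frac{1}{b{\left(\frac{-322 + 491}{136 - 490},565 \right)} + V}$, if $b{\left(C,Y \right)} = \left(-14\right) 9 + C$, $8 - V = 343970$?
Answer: $- \frac{354}{121807321} \approx -2.9062 \cdot 10^{-6}$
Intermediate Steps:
$V = -343962$ ($V = 8 - 343970 = -343962$)
$b{\left(C,Y \right)} = -126 + C$
$\frac{1}{b{\left(\frac{-322 + 491}{136 - 490},565 \right)} + V} = \frac{1}{\left(-126 + \frac{-322 + 491}{136 - 490}\right) - 343962} = \frac{1}{\left(-126 + \frac{169}{-354}\right) - 343962} = \frac{1}{\left(-126 + 169 \left(- \frac{1}{354}\right)\right) - 343962} = \frac{1}{\left(-126 - \frac{169}{354}\right) - 343962} = \frac{1}{- \frac{44773}{354} - 343962} = \frac{1}{- \frac{121807321}{354}} = - \frac{354}{121807321}$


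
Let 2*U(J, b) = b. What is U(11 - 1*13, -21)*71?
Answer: -1491/2 ≈ -745.50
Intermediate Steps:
U(J, b) = b/2
U(11 - 1*13, -21)*71 = ((1/2)*(-21))*71 = -21/2*71 = -1491/2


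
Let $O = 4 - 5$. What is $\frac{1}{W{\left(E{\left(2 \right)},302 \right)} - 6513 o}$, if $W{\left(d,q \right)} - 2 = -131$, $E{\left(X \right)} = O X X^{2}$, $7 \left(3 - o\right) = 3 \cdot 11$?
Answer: $\frac{7}{77253} \approx 9.0611 \cdot 10^{-5}$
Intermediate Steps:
$O = -1$
$o = - \frac{12}{7}$ ($o = 3 - \frac{3 \cdot 11}{7} = 3 - \frac{33}{7} = - \frac{12}{7} \approx -1.7143$)
$E{\left(X \right)} = - X^{3}$ ($E{\left(X \right)} = - X X^{2} = - X^{3}$)
$W{\left(d,q \right)} = -129$ ($W{\left(d,q \right)} = 2 - 131 = -129$)
$\frac{1}{W{\left(E{\left(2 \right)},302 \right)} - 6513 o} = \frac{1}{-129 - - \frac{78156}{7}} = \frac{1}{-129 + \frac{78156}{7}} = \frac{1}{\frac{77253}{7}} = \frac{7}{77253}$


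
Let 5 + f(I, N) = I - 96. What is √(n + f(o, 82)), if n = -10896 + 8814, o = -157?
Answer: 6*I*√65 ≈ 48.374*I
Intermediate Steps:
n = -2082
f(I, N) = -101 + I (f(I, N) = -5 + (I - 96) = -5 + (-96 + I) = -101 + I)
√(n + f(o, 82)) = √(-2082 + (-101 - 157)) = √(-2082 - 258) = √(-2340) = 6*I*√65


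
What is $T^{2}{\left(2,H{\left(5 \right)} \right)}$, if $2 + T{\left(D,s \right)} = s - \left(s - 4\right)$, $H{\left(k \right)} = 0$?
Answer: $4$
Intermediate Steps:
$T{\left(D,s \right)} = 2$ ($T{\left(D,s \right)} = -2 + \left(s - \left(s - 4\right)\right) = -2 + \left(s - \left(-4 + s\right)\right) = -2 + 4 = 2$)
$T^{2}{\left(2,H{\left(5 \right)} \right)} = 2^{2} = 4$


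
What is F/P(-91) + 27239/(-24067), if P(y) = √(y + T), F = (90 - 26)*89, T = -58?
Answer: -27239/24067 - 5696*I*√149/149 ≈ -1.1318 - 466.63*I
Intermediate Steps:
F = 5696 (F = 64*89 = 5696)
P(y) = √(-58 + y) (P(y) = √(y - 58) = √(-58 + y))
F/P(-91) + 27239/(-24067) = 5696/(√(-58 - 91)) + 27239/(-24067) = 5696/(√(-149)) + 27239*(-1/24067) = 5696/((I*√149)) - 27239/24067 = 5696*(-I*√149/149) - 27239/24067 = -5696*I*√149/149 - 27239/24067 = -27239/24067 - 5696*I*√149/149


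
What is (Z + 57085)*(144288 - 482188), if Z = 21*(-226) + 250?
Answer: -17769823100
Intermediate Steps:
Z = -4496 (Z = -4746 + 250 = -4496)
(Z + 57085)*(144288 - 482188) = (-4496 + 57085)*(144288 - 482188) = 52589*(-337900) = -17769823100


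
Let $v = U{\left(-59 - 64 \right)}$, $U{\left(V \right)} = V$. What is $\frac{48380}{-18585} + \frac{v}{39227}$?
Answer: $- \frac{6440977}{2471301} \approx -2.6063$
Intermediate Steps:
$v = -123$ ($v = -59 - 64 = -123$)
$\frac{48380}{-18585} + \frac{v}{39227} = \frac{48380}{-18585} - \frac{123}{39227} = 48380 \left(- \frac{1}{18585}\right) - \frac{123}{39227} = - \frac{164}{63} - \frac{123}{39227} = - \frac{6440977}{2471301}$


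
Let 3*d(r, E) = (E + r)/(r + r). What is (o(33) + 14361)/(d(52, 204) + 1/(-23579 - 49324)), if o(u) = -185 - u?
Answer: 13403872677/777619 ≈ 17237.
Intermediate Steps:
d(r, E) = (E + r)/(6*r) (d(r, E) = ((E + r)/(r + r))/3 = ((E + r)/((2*r)))/3 = ((E + r)*(1/(2*r)))/3 = ((E + r)/(2*r))/3 = (E + r)/(6*r))
(o(33) + 14361)/(d(52, 204) + 1/(-23579 - 49324)) = ((-185 - 1*33) + 14361)/((⅙)*(204 + 52)/52 + 1/(-23579 - 49324)) = ((-185 - 33) + 14361)/((⅙)*(1/52)*256 + 1/(-72903)) = (-218 + 14361)/(32/39 - 1/72903) = 14143/(777619/947739) = 14143*(947739/777619) = 13403872677/777619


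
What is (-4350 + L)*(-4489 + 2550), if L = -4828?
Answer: 17796142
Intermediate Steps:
(-4350 + L)*(-4489 + 2550) = (-4350 - 4828)*(-4489 + 2550) = -9178*(-1939) = 17796142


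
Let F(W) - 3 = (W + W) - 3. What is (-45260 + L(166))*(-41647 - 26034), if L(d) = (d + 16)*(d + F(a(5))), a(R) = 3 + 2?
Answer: 895284268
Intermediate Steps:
a(R) = 5
F(W) = 2*W (F(W) = 3 + ((W + W) - 3) = 3 + (2*W - 3) = 3 + (-3 + 2*W) = 2*W)
L(d) = (10 + d)*(16 + d) (L(d) = (d + 16)*(d + 2*5) = (16 + d)*(d + 10) = (16 + d)*(10 + d) = (10 + d)*(16 + d))
(-45260 + L(166))*(-41647 - 26034) = (-45260 + (160 + 166**2 + 26*166))*(-41647 - 26034) = (-45260 + (160 + 27556 + 4316))*(-67681) = (-45260 + 32032)*(-67681) = -13228*(-67681) = 895284268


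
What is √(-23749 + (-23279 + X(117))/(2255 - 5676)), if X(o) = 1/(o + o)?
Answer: I*√1690504091565146/266838 ≈ 154.08*I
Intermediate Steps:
X(o) = 1/(2*o)
√(-23749 + (-23279 + X(117))/(2255 - 5676)) = √(-23749 + (-23279 + (½)/117)/(2255 - 5676)) = √(-23749 + (-23279 + (½)*(1/117))/(-3421)) = √(-23749 + (-23279 + 1/234)*(-1/3421)) = √(-23749 - 5447285/234*(-1/3421)) = √(-23749 + 5447285/800514) = √(-19005959701/800514) = I*√1690504091565146/266838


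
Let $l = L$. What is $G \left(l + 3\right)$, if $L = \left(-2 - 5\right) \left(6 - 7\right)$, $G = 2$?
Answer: $20$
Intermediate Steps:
$L = 7$ ($L = \left(-7\right) \left(-1\right) = 7$)
$l = 7$
$G \left(l + 3\right) = 2 \left(7 + 3\right) = 2 \cdot 10 = 20$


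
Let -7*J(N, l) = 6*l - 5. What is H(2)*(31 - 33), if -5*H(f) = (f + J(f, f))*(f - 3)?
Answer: -2/5 ≈ -0.40000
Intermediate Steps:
J(N, l) = 5/7 - 6*l/7 (J(N, l) = -(6*l - 5)/7 = -(-5 + 6*l)/7 = 5/7 - 6*l/7)
H(f) = -(-3 + f)*(5/7 + f/7)/5 (H(f) = -(f + (5/7 - 6*f/7))*(f - 3)/5 = -(5/7 + f/7)*(-3 + f)/5 = -(-3 + f)*(5/7 + f/7)/5)
H(2)*(31 - 33) = (3/7 - 2/35*2 - 1/35*2**2)*(31 - 33) = (3/7 - 4/35 - 1/35*4)*(-2) = (3/7 - 4/35 - 4/35)*(-2) = (1/5)*(-2) = -2/5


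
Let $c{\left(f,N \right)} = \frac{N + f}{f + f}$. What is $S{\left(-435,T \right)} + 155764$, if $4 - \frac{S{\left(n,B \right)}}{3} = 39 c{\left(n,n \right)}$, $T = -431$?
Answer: $155659$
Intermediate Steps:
$c{\left(f,N \right)} = \frac{N + f}{2 f}$
$S{\left(n,B \right)} = -105$ ($S{\left(n,B \right)} = 12 - 3 \cdot 39 \frac{n + n}{2 n} = 12 - 3 \cdot 39 \frac{2 n}{2 n} = 12 - 3 \cdot 39 \cdot 1 = 12 - 117 = -105$)
$S{\left(-435,T \right)} + 155764 = -105 + 155764 = 155659$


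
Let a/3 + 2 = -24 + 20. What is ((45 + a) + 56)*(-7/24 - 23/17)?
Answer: -55693/408 ≈ -136.50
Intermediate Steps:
a = -18 (a = -6 + 3*(-24 + 20) = -6 + 3*(-4) = -6 - 12 = -18)
((45 + a) + 56)*(-7/24 - 23/17) = ((45 - 18) + 56)*(-7/24 - 23/17) = (27 + 56)*(-7*1/24 - 23*1/17) = 83*(-7/24 - 23/17) = 83*(-671/408) = -55693/408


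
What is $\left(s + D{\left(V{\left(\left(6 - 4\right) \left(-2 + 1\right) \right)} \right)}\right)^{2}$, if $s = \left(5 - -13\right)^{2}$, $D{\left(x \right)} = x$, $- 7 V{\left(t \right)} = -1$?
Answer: $\frac{5148361}{49} \approx 1.0507 \cdot 10^{5}$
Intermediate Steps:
$V{\left(t \right)} = \frac{1}{7}$ ($V{\left(t \right)} = \left(- \frac{1}{7}\right) \left(-1\right) = \frac{1}{7}$)
$s = 324$ ($s = \left(5 + \left(-2 + 15\right)\right)^{2} = \left(5 + 13\right)^{2} = 18^{2} = 324$)
$\left(s + D{\left(V{\left(\left(6 - 4\right) \left(-2 + 1\right) \right)} \right)}\right)^{2} = \left(324 + \frac{1}{7}\right)^{2} = \left(\frac{2269}{7}\right)^{2} = \frac{5148361}{49}$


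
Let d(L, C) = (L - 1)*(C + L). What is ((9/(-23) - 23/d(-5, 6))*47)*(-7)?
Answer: -156275/138 ≈ -1132.4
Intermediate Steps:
d(L, C) = (-1 + L)*(C + L)
((9/(-23) - 23/d(-5, 6))*47)*(-7) = ((9/(-23) - 23/((-5)² - 1*6 - 1*(-5) + 6*(-5)))*47)*(-7) = ((9*(-1/23) - 23/(25 - 6 + 5 - 30))*47)*(-7) = ((-9/23 - 23/(-6))*47)*(-7) = ((-9/23 - 23*(-⅙))*47)*(-7) = ((-9/23 + 23/6)*47)*(-7) = ((475/138)*47)*(-7) = (22325/138)*(-7) = -156275/138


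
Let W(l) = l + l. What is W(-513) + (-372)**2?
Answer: 137358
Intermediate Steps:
W(l) = 2*l
W(-513) + (-372)**2 = 2*(-513) + (-372)**2 = -1026 + 138384 = 137358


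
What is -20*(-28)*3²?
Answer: 5040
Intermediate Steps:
-20*(-28)*3² = 560*9 = 5040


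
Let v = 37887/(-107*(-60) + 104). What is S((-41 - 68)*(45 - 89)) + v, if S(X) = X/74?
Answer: 17046371/241388 ≈ 70.618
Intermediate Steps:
S(X) = X/74 (S(X) = X*(1/74) = X/74)
v = 37887/6524 (v = 37887/(6420 + 104) = 37887/6524 ≈ 5.8073)
S((-41 - 68)*(45 - 89)) + v = ((-41 - 68)*(45 - 89))/74 + 37887/6524 = (-109*(-44))/74 + 37887/6524 = (1/74)*4796 + 37887/6524 = 2398/37 + 37887/6524 = 17046371/241388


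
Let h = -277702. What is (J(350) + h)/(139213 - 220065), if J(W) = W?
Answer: 69338/20213 ≈ 3.4304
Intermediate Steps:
(J(350) + h)/(139213 - 220065) = (350 - 277702)/(139213 - 220065) = -277352/(-80852) = -277352*(-1/80852) = 69338/20213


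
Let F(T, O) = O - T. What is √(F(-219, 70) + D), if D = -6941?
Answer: 2*I*√1663 ≈ 81.56*I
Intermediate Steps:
√(F(-219, 70) + D) = √((70 - 1*(-219)) - 6941) = √((70 + 219) - 6941) = √(289 - 6941) = √(-6652) = 2*I*√1663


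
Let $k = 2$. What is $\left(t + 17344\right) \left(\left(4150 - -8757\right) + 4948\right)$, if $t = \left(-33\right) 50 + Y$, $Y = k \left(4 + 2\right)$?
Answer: $280430630$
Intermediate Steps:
$Y = 12$ ($Y = 2 \left(4 + 2\right) = 2 \cdot 6 = 12$)
$t = -1638$ ($t = \left(-33\right) 50 + 12 = -1650 + 12 = -1638$)
$\left(t + 17344\right) \left(\left(4150 - -8757\right) + 4948\right) = \left(-1638 + 17344\right) \left(\left(4150 - -8757\right) + 4948\right) = 15706 \left(\left(4150 + 8757\right) + 4948\right) = 15706 \left(12907 + 4948\right) = 15706 \cdot 17855 = 280430630$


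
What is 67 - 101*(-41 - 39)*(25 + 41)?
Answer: 533347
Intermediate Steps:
67 - 101*(-41 - 39)*(25 + 41) = 67 - (-8080)*66 = 67 - 101*(-5280) = 67 + 533280 = 533347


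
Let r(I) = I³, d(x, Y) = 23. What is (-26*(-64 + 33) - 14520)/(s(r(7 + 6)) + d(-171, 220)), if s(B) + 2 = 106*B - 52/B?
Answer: -2317666/39360603 ≈ -0.058883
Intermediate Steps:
s(B) = -2 - 52/B + 106*B (s(B) = -2 + (106*B - 52/B) = -2 + (-52/B + 106*B) = -2 - 52/B + 106*B)
(-26*(-64 + 33) - 14520)/(s(r(7 + 6)) + d(-171, 220)) = (-26*(-64 + 33) - 14520)/((-2 - 52/(7 + 6)³ + 106*(7 + 6)³) + 23) = (-26*(-31) - 14520)/((-2 - 52/(13³) + 106*13³) + 23) = (806 - 14520)/((-2 - 52/2197 + 106*2197) + 23) = -13714/((-2 - 52*1/2197 + 232882) + 23) = -13714/((-2 - 4/169 + 232882) + 23) = -13714/(39356716/169 + 23) = -13714/39360603/169 = -13714*169/39360603 = -2317666/39360603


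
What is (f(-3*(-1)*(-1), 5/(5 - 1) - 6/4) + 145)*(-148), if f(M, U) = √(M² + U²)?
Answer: -21460 - 37*√145 ≈ -21906.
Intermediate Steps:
(f(-3*(-1)*(-1), 5/(5 - 1) - 6/4) + 145)*(-148) = (√((-3*(-1)*(-1))² + (5/(5 - 1) - 6/4)²) + 145)*(-148) = (√((3*(-1))² + (5/4 - 6*¼)²) + 145)*(-148) = (√((-3)² + (5*(¼) - 3/2)²) + 145)*(-148) = (√(9 + (5/4 - 3/2)²) + 145)*(-148) = (√(9 + (-¼)²) + 145)*(-148) = (√(9 + 1/16) + 145)*(-148) = (√(145/16) + 145)*(-148) = (√145/4 + 145)*(-148) = (145 + √145/4)*(-148) = -21460 - 37*√145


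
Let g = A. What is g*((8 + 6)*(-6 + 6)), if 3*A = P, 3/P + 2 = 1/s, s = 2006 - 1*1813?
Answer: 0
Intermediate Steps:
s = 193 (s = 2006 - 1813 = 193)
P = -579/385 (P = 3/(-2 + 1/193) = 3/(-385/193) = 3*(-193/385) = -579/385 ≈ -1.5039)
A = -193/385 (A = (⅓)*(-579/385) = -193/385 ≈ -0.50130)
g = -193/385 ≈ -0.50130
g*((8 + 6)*(-6 + 6)) = -193*(8 + 6)*(-6 + 6)/385 = -386*0/55 = -193/385*0 = 0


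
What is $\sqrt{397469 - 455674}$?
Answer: $i \sqrt{58205} \approx 241.26 i$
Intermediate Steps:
$\sqrt{397469 - 455674} = \sqrt{-58205} = i \sqrt{58205}$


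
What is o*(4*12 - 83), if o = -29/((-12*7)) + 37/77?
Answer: -3815/132 ≈ -28.902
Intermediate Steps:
o = 109/132 (o = -29/(-84) + 37*(1/77) = -29*(-1/84) + 37/77 = 29/84 + 37/77 = 109/132 ≈ 0.82576)
o*(4*12 - 83) = 109*(4*12 - 83)/132 = 109*(48 - 83)/132 = (109/132)*(-35) = -3815/132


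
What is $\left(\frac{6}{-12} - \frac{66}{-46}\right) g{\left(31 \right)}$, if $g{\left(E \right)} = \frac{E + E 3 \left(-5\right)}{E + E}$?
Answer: $- \frac{301}{46} \approx -6.5435$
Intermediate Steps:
$g{\left(E \right)} = -7$ ($g{\left(E \right)} = \frac{E + 3 E \left(-5\right)}{2 E} = \left(E - 15 E\right) \frac{1}{2 E} = - 14 E \frac{1}{2 E} = -7$)
$\left(\frac{6}{-12} - \frac{66}{-46}\right) g{\left(31 \right)} = \left(\frac{6}{-12} - \frac{66}{-46}\right) \left(-7\right) = \left(6 \left(- \frac{1}{12}\right) - - \frac{33}{23}\right) \left(-7\right) = \left(- \frac{1}{2} + \frac{33}{23}\right) \left(-7\right) = \frac{43}{46} \left(-7\right) = - \frac{301}{46}$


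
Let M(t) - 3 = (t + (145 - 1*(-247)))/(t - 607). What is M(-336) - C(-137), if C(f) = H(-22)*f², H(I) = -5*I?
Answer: -1946905597/943 ≈ -2.0646e+6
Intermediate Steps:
C(f) = 110*f² (C(f) = (-5*(-22))*f² = 110*f²)
M(t) = 3 + (392 + t)/(-607 + t) (M(t) = 3 + (t + (145 - 1*(-247)))/(t - 607) = 3 + (t + (145 + 247))/(-607 + t) = 3 + (t + 392)/(-607 + t) = 3 + (392 + t)/(-607 + t))
M(-336) - C(-137) = (-1429 + 4*(-336))/(-607 - 336) - 110*(-137)² = (-1429 - 1344)/(-943) - 110*18769 = -1/943*(-2773) - 1*2064590 = 2773/943 - 2064590 = -1946905597/943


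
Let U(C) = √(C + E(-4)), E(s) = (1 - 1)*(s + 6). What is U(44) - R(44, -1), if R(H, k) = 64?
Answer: -64 + 2*√11 ≈ -57.367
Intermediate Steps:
E(s) = 0 (E(s) = 0*(6 + s) = 0)
U(C) = √C (U(C) = √(C + 0) = √C)
U(44) - R(44, -1) = √44 - 1*64 = 2*√11 - 64 = -64 + 2*√11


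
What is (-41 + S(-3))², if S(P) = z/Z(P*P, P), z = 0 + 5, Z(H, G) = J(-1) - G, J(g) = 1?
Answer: 25281/16 ≈ 1580.1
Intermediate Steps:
Z(H, G) = 1 - G
z = 5
S(P) = 5/(1 - P)
(-41 + S(-3))² = (-41 - 5/(-1 - 3))² = (-41 - 5/(-4))² = (-41 - 5*(-¼))² = (-41 + 5/4)² = (-159/4)² = 25281/16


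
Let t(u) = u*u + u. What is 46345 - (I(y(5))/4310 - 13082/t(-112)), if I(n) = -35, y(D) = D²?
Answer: 124165545047/2679096 ≈ 46346.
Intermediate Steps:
t(u) = u + u² (t(u) = u² + u = u + u²)
46345 - (I(y(5))/4310 - 13082/t(-112)) = 46345 - (-35/4310 - 13082*(-1/(112*(1 - 112)))) = 46345 - (-35*1/4310 - 13082/((-112*(-111)))) = 46345 - (-7/862 - 13082/12432) = 46345 - (-7/862 - 13082*1/12432) = 46345 - (-7/862 - 6541/6216) = 46345 - 1*(-2840927/2679096) = 46345 + 2840927/2679096 = 124165545047/2679096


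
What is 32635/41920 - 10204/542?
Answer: -41006351/2272064 ≈ -18.048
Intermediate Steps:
32635/41920 - 10204/542 = 32635*(1/41920) - 10204*1/542 = 6527/8384 - 5102/271 = -41006351/2272064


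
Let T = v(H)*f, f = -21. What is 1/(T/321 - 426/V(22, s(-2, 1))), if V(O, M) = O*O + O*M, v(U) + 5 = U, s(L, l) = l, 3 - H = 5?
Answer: -27071/10394 ≈ -2.6045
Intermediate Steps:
H = -2 (H = 3 - 1*5 = 3 - 5 = -2)
v(U) = -5 + U
V(O, M) = O² + M*O
T = 147 (T = (-5 - 2)*(-21) = -7*(-21) = 147)
1/(T/321 - 426/V(22, s(-2, 1))) = 1/(147/321 - 426*1/(22*(1 + 22))) = 1/(147*(1/321) - 426/(22*23)) = 1/(49/107 - 426/506) = 1/(49/107 - 426*1/506) = 1/(49/107 - 213/253) = 1/(-10394/27071) = -27071/10394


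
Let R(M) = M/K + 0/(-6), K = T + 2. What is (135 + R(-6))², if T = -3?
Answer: 19881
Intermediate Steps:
K = -1 (K = -3 + 2 = -1)
R(M) = -M (R(M) = M/(-1) + 0/(-6) = M*(-1) + 0*(-⅙) = -M + 0 = -M)
(135 + R(-6))² = (135 - 1*(-6))² = (135 + 6)² = 141² = 19881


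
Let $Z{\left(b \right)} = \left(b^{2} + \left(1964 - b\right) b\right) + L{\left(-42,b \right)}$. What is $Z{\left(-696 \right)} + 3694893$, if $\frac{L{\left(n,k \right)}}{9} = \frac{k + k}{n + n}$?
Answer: $\frac{16296687}{7} \approx 2.3281 \cdot 10^{6}$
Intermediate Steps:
$L{\left(n,k \right)} = \frac{9 k}{n}$ ($L{\left(n,k \right)} = 9 \frac{k + k}{n + n} = 9 \frac{2 k}{2 n} = 9 \cdot 2 k \frac{1}{2 n} = 9 \frac{k}{n} = \frac{9 k}{n}$)
$Z{\left(b \right)} = b^{2} - \frac{3 b}{14} + b \left(1964 - b\right)$ ($Z{\left(b \right)} = \left(b^{2} + \left(1964 - b\right) b\right) + \frac{9 b}{-42} = \left(b^{2} + b \left(1964 - b\right)\right) + 9 b \left(- \frac{1}{42}\right) = \left(b^{2} + b \left(1964 - b\right)\right) - \frac{3 b}{14} = b^{2} - \frac{3 b}{14} + b \left(1964 - b\right)$)
$Z{\left(-696 \right)} + 3694893 = \frac{27493}{14} \left(-696\right) + 3694893 = - \frac{9567564}{7} + 3694893 = \frac{16296687}{7}$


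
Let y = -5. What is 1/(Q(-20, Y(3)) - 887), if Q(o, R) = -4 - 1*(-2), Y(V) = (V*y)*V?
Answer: -1/889 ≈ -0.0011249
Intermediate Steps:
Y(V) = -5*V² (Y(V) = (V*(-5))*V = (-5*V)*V = -5*V²)
Q(o, R) = -2 (Q(o, R) = -4 + 2 = -2)
1/(Q(-20, Y(3)) - 887) = 1/(-2 - 887) = 1/(-889) = -1/889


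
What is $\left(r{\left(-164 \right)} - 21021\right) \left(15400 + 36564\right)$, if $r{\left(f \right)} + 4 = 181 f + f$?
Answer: $-2643564572$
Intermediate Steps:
$r{\left(f \right)} = -4 + 182 f$ ($r{\left(f \right)} = -4 + \left(181 f + f\right) = -4 + 182 f$)
$\left(r{\left(-164 \right)} - 21021\right) \left(15400 + 36564\right) = \left(\left(-4 + 182 \left(-164\right)\right) - 21021\right) \left(15400 + 36564\right) = \left(\left(-4 - 29848\right) - 21021\right) 51964 = \left(-29852 - 21021\right) 51964 = \left(-50873\right) 51964 = -2643564572$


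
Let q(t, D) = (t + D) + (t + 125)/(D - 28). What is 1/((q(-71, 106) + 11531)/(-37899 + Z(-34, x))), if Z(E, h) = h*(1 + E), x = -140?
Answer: -432627/150367 ≈ -2.8771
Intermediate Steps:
q(t, D) = D + t + (125 + t)/(-28 + D) (q(t, D) = (D + t) + (125 + t)/(-28 + D) = D + t + (125 + t)/(-28 + D))
1/((q(-71, 106) + 11531)/(-37899 + Z(-34, x))) = 1/(((125 + 106² - 28*106 - 27*(-71) + 106*(-71))/(-28 + 106) + 11531)/(-37899 - 140*(1 - 34))) = 1/(((125 + 11236 - 2968 + 1917 - 7526)/78 + 11531)/(-37899 - 140*(-33))) = 1/(((1/78)*2784 + 11531)/(-37899 + 4620)) = 1/((464/13 + 11531)/(-33279)) = 1/((150367/13)*(-1/33279)) = 1/(-150367/432627) = -432627/150367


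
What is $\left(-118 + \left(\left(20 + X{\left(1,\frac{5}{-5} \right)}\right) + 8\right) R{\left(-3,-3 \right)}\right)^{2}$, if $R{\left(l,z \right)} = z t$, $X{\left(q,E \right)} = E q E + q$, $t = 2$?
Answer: $88804$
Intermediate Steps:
$X{\left(q,E \right)} = q + q E^{2}$ ($X{\left(q,E \right)} = q E^{2} + q = q + q E^{2}$)
$R{\left(l,z \right)} = 2 z$ ($R{\left(l,z \right)} = z 2 = 2 z$)
$\left(-118 + \left(\left(20 + X{\left(1,\frac{5}{-5} \right)}\right) + 8\right) R{\left(-3,-3 \right)}\right)^{2} = \left(-118 + \left(\left(20 + 1 \left(1 + \left(\frac{5}{-5}\right)^{2}\right)\right) + 8\right) 2 \left(-3\right)\right)^{2} = \left(-118 + \left(\left(20 + 1 \left(1 + \left(5 \left(- \frac{1}{5}\right)\right)^{2}\right)\right) + 8\right) \left(-6\right)\right)^{2} = \left(-118 + \left(\left(20 + 1 \left(1 + \left(-1\right)^{2}\right)\right) + 8\right) \left(-6\right)\right)^{2} = \left(-118 + \left(\left(20 + 1 \left(1 + 1\right)\right) + 8\right) \left(-6\right)\right)^{2} = \left(-118 + \left(\left(20 + 1 \cdot 2\right) + 8\right) \left(-6\right)\right)^{2} = \left(-118 + \left(\left(20 + 2\right) + 8\right) \left(-6\right)\right)^{2} = \left(-118 + \left(22 + 8\right) \left(-6\right)\right)^{2} = \left(-118 + 30 \left(-6\right)\right)^{2} = \left(-118 - 180\right)^{2} = \left(-298\right)^{2} = 88804$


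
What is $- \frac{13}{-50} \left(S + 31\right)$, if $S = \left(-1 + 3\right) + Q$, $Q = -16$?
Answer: $\frac{221}{50} \approx 4.42$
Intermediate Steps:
$S = -14$ ($S = \left(-1 + 3\right) - 16 = 2 - 16 = -14$)
$- \frac{13}{-50} \left(S + 31\right) = - \frac{13}{-50} \left(-14 + 31\right) = \left(-13\right) \left(- \frac{1}{50}\right) 17 = \frac{13}{50} \cdot 17 = \frac{221}{50}$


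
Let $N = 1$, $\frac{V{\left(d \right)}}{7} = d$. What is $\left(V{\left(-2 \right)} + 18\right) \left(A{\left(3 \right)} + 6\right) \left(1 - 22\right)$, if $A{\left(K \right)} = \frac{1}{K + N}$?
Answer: $-525$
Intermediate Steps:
$V{\left(d \right)} = 7 d$
$A{\left(K \right)} = \frac{1}{1 + K}$ ($A{\left(K \right)} = \frac{1}{K + 1} = \frac{1}{1 + K}$)
$\left(V{\left(-2 \right)} + 18\right) \left(A{\left(3 \right)} + 6\right) \left(1 - 22\right) = \left(7 \left(-2\right) + 18\right) \left(\frac{1}{1 + 3} + 6\right) \left(1 - 22\right) = \left(-14 + 18\right) \left(\frac{1}{4} + 6\right) \left(-21\right) = 4 \left(\frac{1}{4} + 6\right) \left(-21\right) = 4 \cdot \frac{25}{4} \left(-21\right) = 25 \left(-21\right) = -525$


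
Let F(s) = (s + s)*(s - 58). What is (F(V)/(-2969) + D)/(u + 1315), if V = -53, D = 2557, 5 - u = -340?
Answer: 7579967/4928540 ≈ 1.5380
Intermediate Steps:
u = 345 (u = 5 - 1*(-340) = 5 + 340 = 345)
F(s) = 2*s*(-58 + s) (F(s) = (2*s)*(-58 + s) = 2*s*(-58 + s))
(F(V)/(-2969) + D)/(u + 1315) = ((2*(-53)*(-58 - 53))/(-2969) + 2557)/(345 + 1315) = ((2*(-53)*(-111))*(-1/2969) + 2557)/1660 = (11766*(-1/2969) + 2557)*(1/1660) = (-11766/2969 + 2557)*(1/1660) = (7579967/2969)*(1/1660) = 7579967/4928540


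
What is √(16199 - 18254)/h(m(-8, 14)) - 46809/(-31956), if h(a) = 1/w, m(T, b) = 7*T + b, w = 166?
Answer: 15603/10652 + 166*I*√2055 ≈ 1.4648 + 7525.1*I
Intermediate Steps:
m(T, b) = b + 7*T
h(a) = 1/166
√(16199 - 18254)/h(m(-8, 14)) - 46809/(-31956) = √(16199 - 18254)/(1/166) - 46809/(-31956) = √(-2055)*166 - 46809*(-1/31956) = (I*√2055)*166 + 15603/10652 = 166*I*√2055 + 15603/10652 = 15603/10652 + 166*I*√2055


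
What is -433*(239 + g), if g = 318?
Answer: -241181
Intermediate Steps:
-433*(239 + g) = -433*(239 + 318) = -433*557 = -241181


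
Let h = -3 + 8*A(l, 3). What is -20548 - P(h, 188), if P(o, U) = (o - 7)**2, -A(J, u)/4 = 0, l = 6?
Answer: -20648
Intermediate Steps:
A(J, u) = 0 (A(J, u) = -4*0 = 0)
h = -3 (h = -3 + 8*0 = -3 + 0 = -3)
P(o, U) = (-7 + o)**2
-20548 - P(h, 188) = -20548 - (-7 - 3)**2 = -20548 - 1*(-10)**2 = -20548 - 1*100 = -20548 - 100 = -20648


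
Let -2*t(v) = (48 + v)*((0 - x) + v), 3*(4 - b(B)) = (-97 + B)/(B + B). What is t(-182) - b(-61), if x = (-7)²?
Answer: -2832944/183 ≈ -15481.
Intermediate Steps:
x = 49
b(B) = 4 - (-97 + B)/(6*B) (b(B) = 4 - (-97 + B)/(3*(B + B)) = 4 - (-97 + B)/(3*(2*B)) = 4 - (-97 + B)*1/(2*B)/3 = 4 - (-97 + B)/(6*B))
t(v) = -(-49 + v)*(48 + v)/2 (t(v) = -(48 + v)*((0 - 1*49) + v)/2 = -(48 + v)*((0 - 49) + v)/2 = -(48 + v)*(-49 + v)/2 = -(-49 + v)*(48 + v)/2)
t(-182) - b(-61) = (1176 + (½)*(-182) - ½*(-182)²) - (97 + 23*(-61))/(6*(-61)) = (1176 - 91 - ½*33124) - (-1)*(97 - 1403)/(6*61) = (1176 - 91 - 16562) - (-1)*(-1306)/(6*61) = -15477 - 1*653/183 = -15477 - 653/183 = -2832944/183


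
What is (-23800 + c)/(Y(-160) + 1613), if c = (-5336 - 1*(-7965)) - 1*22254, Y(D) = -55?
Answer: -43425/1558 ≈ -27.872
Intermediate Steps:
c = -19625 (c = (-5336 + 7965) - 22254 = 2629 - 22254 = -19625)
(-23800 + c)/(Y(-160) + 1613) = (-23800 - 19625)/(-55 + 1613) = -43425/1558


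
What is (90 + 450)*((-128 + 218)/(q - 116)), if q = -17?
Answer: -48600/133 ≈ -365.41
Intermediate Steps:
(90 + 450)*((-128 + 218)/(q - 116)) = (90 + 450)*((-128 + 218)/(-17 - 116)) = 540*(90/(-133)) = 540*(90*(-1/133)) = 540*(-90/133) = -48600/133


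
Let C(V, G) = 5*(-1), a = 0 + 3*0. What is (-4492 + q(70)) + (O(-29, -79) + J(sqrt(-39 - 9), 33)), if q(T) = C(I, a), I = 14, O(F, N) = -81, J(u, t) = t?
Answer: -4545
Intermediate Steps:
a = 0 (a = 0 + 0 = 0)
C(V, G) = -5
q(T) = -5
(-4492 + q(70)) + (O(-29, -79) + J(sqrt(-39 - 9), 33)) = (-4492 - 5) + (-81 + 33) = -4497 - 48 = -4545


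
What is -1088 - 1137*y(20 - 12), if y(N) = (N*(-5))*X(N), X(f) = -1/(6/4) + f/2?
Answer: 150512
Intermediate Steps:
X(f) = -⅔ + f/2 (X(f) = -1/(6*(¼)) + f*(½) = -1/3/2 + f/2 = -1*⅔ + f/2 = -⅔ + f/2)
y(N) = -5*N*(-⅔ + N/2) (y(N) = (N*(-5))*(-⅔ + N/2) = (-5*N)*(-⅔ + N/2) = -5*N*(-⅔ + N/2))
-1088 - 1137*y(20 - 12) = -1088 - 1895*(20 - 12)*(4 - 3*(20 - 12))/2 = -1088 - 1895*8*(4 - 3*8)/2 = -1088 - 1895*8*(4 - 24)/2 = -1088 - 1895*8*(-20)/2 = -1088 - 1137*(-400/3) = -1088 + 151600 = 150512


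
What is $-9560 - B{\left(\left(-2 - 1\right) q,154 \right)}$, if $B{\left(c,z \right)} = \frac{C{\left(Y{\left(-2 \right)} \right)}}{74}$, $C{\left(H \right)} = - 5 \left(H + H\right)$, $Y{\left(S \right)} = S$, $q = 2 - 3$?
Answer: $- \frac{353730}{37} \approx -9560.3$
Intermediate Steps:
$q = -1$
$C{\left(H \right)} = - 10 H$ ($C{\left(H \right)} = - 5 \cdot 2 H = - 10 H$)
$B{\left(c,z \right)} = \frac{10}{37}$ ($B{\left(c,z \right)} = \frac{\left(-10\right) \left(-2\right)}{74} = 20 \cdot \frac{1}{74} = \frac{10}{37}$)
$-9560 - B{\left(\left(-2 - 1\right) q,154 \right)} = -9560 - \frac{10}{37} = - \frac{353730}{37}$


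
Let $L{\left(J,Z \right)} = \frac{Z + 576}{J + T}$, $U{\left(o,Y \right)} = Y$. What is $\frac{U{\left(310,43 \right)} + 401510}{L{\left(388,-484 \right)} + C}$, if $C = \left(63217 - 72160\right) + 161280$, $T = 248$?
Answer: $\frac{63846927}{24221606} \approx 2.6359$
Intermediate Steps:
$L{\left(J,Z \right)} = \frac{576 + Z}{248 + J}$ ($L{\left(J,Z \right)} = \frac{Z + 576}{J + 248} = \frac{576 + Z}{248 + J}$)
$C = 152337$ ($C = -8943 + 161280 = 152337$)
$\frac{U{\left(310,43 \right)} + 401510}{L{\left(388,-484 \right)} + C} = \frac{43 + 401510}{\frac{576 - 484}{248 + 388} + 152337} = \frac{401553}{\frac{1}{636} \cdot 92 + 152337} = \frac{401553}{\frac{23}{159} + 152337} = \frac{401553}{\frac{24221606}{159}} = 401553 \cdot \frac{159}{24221606} = \frac{63846927}{24221606}$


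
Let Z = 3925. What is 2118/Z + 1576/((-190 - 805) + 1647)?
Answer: 1891684/639775 ≈ 2.9568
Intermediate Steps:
2118/Z + 1576/((-190 - 805) + 1647) = 2118/3925 + 1576/((-190 - 805) + 1647) = 2118*(1/3925) + 1576/(-995 + 1647) = 2118/3925 + 1576/652 = 2118/3925 + 1576*(1/652) = 2118/3925 + 394/163 = 1891684/639775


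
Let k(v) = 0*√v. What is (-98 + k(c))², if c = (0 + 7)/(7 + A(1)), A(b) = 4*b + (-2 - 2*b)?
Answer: 9604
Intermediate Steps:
A(b) = -2 + 2*b
c = 1 (c = (0 + 7)/(7 + (-2 + 2*1)) = 7/(7 + (-2 + 2)) = 7/(7 + 0) = 7/7 = 7*(⅐) = 1)
k(v) = 0
(-98 + k(c))² = (-98 + 0)² = (-98)² = 9604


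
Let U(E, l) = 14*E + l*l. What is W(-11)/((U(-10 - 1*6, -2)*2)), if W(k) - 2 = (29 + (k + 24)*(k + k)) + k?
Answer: 133/220 ≈ 0.60455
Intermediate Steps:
W(k) = 31 + k + 2*k*(24 + k) (W(k) = 2 + ((29 + (k + 24)*(k + k)) + k) = 2 + ((29 + (24 + k)*(2*k)) + k) = 2 + ((29 + 2*k*(24 + k)) + k) = 2 + (29 + k + 2*k*(24 + k)) = 31 + k + 2*k*(24 + k))
U(E, l) = l² + 14*E (U(E, l) = 14*E + l² = l² + 14*E)
W(-11)/((U(-10 - 1*6, -2)*2)) = (31 + 2*(-11)² + 49*(-11))/((((-2)² + 14*(-10 - 1*6))*2)) = (31 + 2*121 - 539)/(((4 + 14*(-10 - 6))*2)) = (31 + 242 - 539)/(((4 + 14*(-16))*2)) = -266*1/(2*(4 - 224)) = -266/((-220*2)) = -266/(-440) = -266*(-1/440) = 133/220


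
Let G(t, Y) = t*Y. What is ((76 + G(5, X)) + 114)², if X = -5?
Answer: 27225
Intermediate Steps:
G(t, Y) = Y*t
((76 + G(5, X)) + 114)² = ((76 - 5*5) + 114)² = ((76 - 25) + 114)² = (51 + 114)² = 165² = 27225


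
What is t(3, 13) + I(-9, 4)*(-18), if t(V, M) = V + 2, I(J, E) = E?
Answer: -67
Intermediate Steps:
t(V, M) = 2 + V
t(3, 13) + I(-9, 4)*(-18) = (2 + 3) + 4*(-18) = 5 - 72 = -67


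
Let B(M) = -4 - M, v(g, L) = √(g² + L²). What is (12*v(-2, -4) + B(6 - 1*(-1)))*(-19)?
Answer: 209 - 456*√5 ≈ -810.65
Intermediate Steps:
v(g, L) = √(L² + g²)
(12*v(-2, -4) + B(6 - 1*(-1)))*(-19) = (12*√((-4)² + (-2)²) + (-4 - (6 - 1*(-1))))*(-19) = (12*√(16 + 4) + (-4 - (6 + 1)))*(-19) = (12*√20 + (-4 - 1*7))*(-19) = (12*(2*√5) + (-4 - 7))*(-19) = (24*√5 - 11)*(-19) = (-11 + 24*√5)*(-19) = 209 - 456*√5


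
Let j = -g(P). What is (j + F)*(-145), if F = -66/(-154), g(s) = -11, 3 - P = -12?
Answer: -11600/7 ≈ -1657.1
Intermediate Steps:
P = 15 (P = 3 - 1*(-12) = 3 + 12 = 15)
F = 3/7 (F = -66*(-1/154) = 3/7 ≈ 0.42857)
j = 11 (j = -1*(-11) = 11)
(j + F)*(-145) = (11 + 3/7)*(-145) = (80/7)*(-145) = -11600/7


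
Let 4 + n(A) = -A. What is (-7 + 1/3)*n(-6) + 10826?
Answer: 32438/3 ≈ 10813.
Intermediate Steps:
n(A) = -4 - A
(-7 + 1/3)*n(-6) + 10826 = (-7 + 1/3)*(-4 - 1*(-6)) + 10826 = (-7 + 1/3)*(-4 + 6) + 10826 = -20/3*2 + 10826 = -40/3 + 10826 = 32438/3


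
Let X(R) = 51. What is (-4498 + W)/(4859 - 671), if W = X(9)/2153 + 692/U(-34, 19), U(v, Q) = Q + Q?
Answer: -61084593/57106172 ≈ -1.0697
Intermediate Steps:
U(v, Q) = 2*Q
W = 745907/40907 (W = 51/2153 + 692/((2*19)) = 51*(1/2153) + 692/38 = 51/2153 + 692*(1/38) = 51/2153 + 346/19 = 745907/40907 ≈ 18.234)
(-4498 + W)/(4859 - 671) = (-4498 + 745907/40907)/(4859 - 671) = -183253779/40907/4188 = -183253779/40907*1/4188 = -61084593/57106172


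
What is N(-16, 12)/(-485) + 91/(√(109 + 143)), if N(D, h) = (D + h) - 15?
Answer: 19/485 + 13*√7/6 ≈ 5.7716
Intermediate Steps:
N(D, h) = -15 + D + h
N(-16, 12)/(-485) + 91/(√(109 + 143)) = (-15 - 16 + 12)/(-485) + 91/(√(109 + 143)) = -19*(-1/485) + 91/(√252) = 19/485 + 91/((6*√7)) = 19/485 + 91*(√7/42) = 19/485 + 13*√7/6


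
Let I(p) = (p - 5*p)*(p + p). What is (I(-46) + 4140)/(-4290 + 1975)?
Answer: 12788/2315 ≈ 5.5240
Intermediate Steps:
I(p) = -8*p² (I(p) = (-4*p)*(2*p) = -8*p²)
(I(-46) + 4140)/(-4290 + 1975) = (-8*(-46)² + 4140)/(-4290 + 1975) = (-8*2116 + 4140)/(-2315) = (-16928 + 4140)*(-1/2315) = -12788*(-1/2315) = 12788/2315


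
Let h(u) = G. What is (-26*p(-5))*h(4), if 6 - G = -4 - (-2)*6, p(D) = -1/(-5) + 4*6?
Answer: 6292/5 ≈ 1258.4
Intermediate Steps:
p(D) = 121/5 (p(D) = -1*(-1/5) + 24 = 1/5 + 24 = 121/5)
G = -2 (G = 6 - (-4 - (-2)*6) = 6 - (-4 - 1*(-12)) = 6 - (-4 + 12) = 6 - 1*8 = 6 - 8 = -2)
h(u) = -2
(-26*p(-5))*h(4) = -26*121/5*(-2) = -3146/5*(-2) = 6292/5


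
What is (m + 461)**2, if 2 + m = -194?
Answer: 70225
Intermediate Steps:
m = -196 (m = -2 - 194 = -196)
(m + 461)**2 = (-196 + 461)**2 = 265**2 = 70225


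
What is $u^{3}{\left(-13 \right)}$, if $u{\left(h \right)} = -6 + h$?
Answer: $-6859$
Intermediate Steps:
$u^{3}{\left(-13 \right)} = \left(-6 - 13\right)^{3} = \left(-19\right)^{3} = -6859$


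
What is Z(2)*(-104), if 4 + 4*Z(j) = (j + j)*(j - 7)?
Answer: 624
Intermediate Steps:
Z(j) = -1 + j*(-7 + j)/2 (Z(j) = -1 + ((j + j)*(j - 7))/4 = -1 + ((2*j)*(-7 + j))/4 = -1 + (2*j*(-7 + j))/4 = -1 + j*(-7 + j)/2)
Z(2)*(-104) = (-1 + (1/2)*2**2 - 7/2*2)*(-104) = (-1 + (1/2)*4 - 7)*(-104) = (-1 + 2 - 7)*(-104) = -6*(-104) = 624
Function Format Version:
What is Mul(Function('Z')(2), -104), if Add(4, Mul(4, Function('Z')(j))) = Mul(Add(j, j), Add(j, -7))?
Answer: 624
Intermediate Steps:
Function('Z')(j) = Add(-1, Mul(Rational(1, 2), j, Add(-7, j))) (Function('Z')(j) = Add(-1, Mul(Rational(1, 4), Mul(Add(j, j), Add(j, -7)))) = Add(-1, Mul(Rational(1, 4), Mul(Mul(2, j), Add(-7, j)))) = Add(-1, Mul(Rational(1, 4), Mul(2, j, Add(-7, j)))) = Add(-1, Mul(Rational(1, 2), j, Add(-7, j))))
Mul(Function('Z')(2), -104) = Mul(Add(-1, Mul(Rational(1, 2), Pow(2, 2)), Mul(Rational(-7, 2), 2)), -104) = Mul(Add(-1, Mul(Rational(1, 2), 4), -7), -104) = Mul(Add(-1, 2, -7), -104) = Mul(-6, -104) = 624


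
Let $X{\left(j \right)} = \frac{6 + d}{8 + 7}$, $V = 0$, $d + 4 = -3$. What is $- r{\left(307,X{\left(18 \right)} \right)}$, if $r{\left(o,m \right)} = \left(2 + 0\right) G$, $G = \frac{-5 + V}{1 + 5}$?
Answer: $\frac{5}{3} \approx 1.6667$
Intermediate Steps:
$d = -7$ ($d = -4 - 3 = -7$)
$X{\left(j \right)} = - \frac{1}{15}$ ($X{\left(j \right)} = \frac{6 - 7}{8 + 7} = - \frac{1}{15}$)
$G = - \frac{5}{6}$ ($G = \frac{-5 + 0}{1 + 5} = - \frac{5}{6} \approx -0.83333$)
$r{\left(o,m \right)} = - \frac{5}{3}$ ($r{\left(o,m \right)} = \left(2 + 0\right) \left(- \frac{5}{6}\right) = 2 \left(- \frac{5}{6}\right) = - \frac{5}{3}$)
$- r{\left(307,X{\left(18 \right)} \right)} = \left(-1\right) \left(- \frac{5}{3}\right) = \frac{5}{3}$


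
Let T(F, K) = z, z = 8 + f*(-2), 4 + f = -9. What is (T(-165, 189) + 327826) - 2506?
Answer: 325354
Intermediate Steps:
f = -13 (f = -4 - 9 = -13)
z = 34 (z = 8 - 13*(-2) = 8 + 26 = 34)
T(F, K) = 34
(T(-165, 189) + 327826) - 2506 = (34 + 327826) - 2506 = 327860 - 2506 = 325354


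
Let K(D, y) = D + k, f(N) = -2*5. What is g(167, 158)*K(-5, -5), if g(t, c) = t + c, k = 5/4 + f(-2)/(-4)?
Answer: -1625/4 ≈ -406.25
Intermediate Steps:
f(N) = -10
k = 15/4 (k = 5/4 - 10/(-4) = 5*(1/4) - 10*(-1/4) = 5/4 + 5/2 = 15/4 ≈ 3.7500)
K(D, y) = 15/4 + D (K(D, y) = D + 15/4 = 15/4 + D)
g(t, c) = c + t
g(167, 158)*K(-5, -5) = (158 + 167)*(15/4 - 5) = 325*(-5/4) = -1625/4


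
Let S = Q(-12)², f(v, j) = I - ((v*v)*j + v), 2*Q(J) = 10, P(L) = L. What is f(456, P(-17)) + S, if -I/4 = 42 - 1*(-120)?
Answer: 3533833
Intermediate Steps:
I = -648 (I = -4*(42 - 1*(-120)) = -4*(42 + 120) = -4*162 = -648)
Q(J) = 5 (Q(J) = (½)*10 = 5)
f(v, j) = -648 - v - j*v² (f(v, j) = -648 - ((v*v)*j + v) = -648 - (v²*j + v) = -648 - (j*v² + v) = -648 - (v + j*v²) = -648 + (-v - j*v²) = -648 - v - j*v²)
S = 25 (S = 5² = 25)
f(456, P(-17)) + S = (-648 - 1*456 - 1*(-17)*456²) + 25 = (-648 - 456 - 1*(-17)*207936) + 25 = (-648 - 456 + 3534912) + 25 = 3533808 + 25 = 3533833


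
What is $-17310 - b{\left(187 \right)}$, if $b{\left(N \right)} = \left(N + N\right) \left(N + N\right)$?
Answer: $-157186$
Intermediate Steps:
$b{\left(N \right)} = 4 N^{2}$ ($b{\left(N \right)} = 2 N 2 N = 4 N^{2}$)
$-17310 - b{\left(187 \right)} = -17310 - 4 \cdot 187^{2} = -17310 - 4 \cdot 34969 = -17310 - 139876 = -157186$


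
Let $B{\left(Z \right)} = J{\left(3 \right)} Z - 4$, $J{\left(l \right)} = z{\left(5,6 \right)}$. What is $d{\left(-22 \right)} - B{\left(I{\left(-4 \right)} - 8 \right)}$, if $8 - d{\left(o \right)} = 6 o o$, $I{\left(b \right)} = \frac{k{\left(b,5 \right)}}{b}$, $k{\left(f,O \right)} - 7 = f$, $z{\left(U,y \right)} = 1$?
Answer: $- \frac{11533}{4} \approx -2883.3$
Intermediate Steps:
$k{\left(f,O \right)} = 7 + f$
$I{\left(b \right)} = \frac{7 + b}{b}$
$J{\left(l \right)} = 1$
$d{\left(o \right)} = 8 - 6 o^{2}$ ($d{\left(o \right)} = 8 - 6 o o = 8 - 6 o^{2}$)
$B{\left(Z \right)} = -4 + Z$ ($B{\left(Z \right)} = 1 Z - 4 = Z - 4 = -4 + Z$)
$d{\left(-22 \right)} - B{\left(I{\left(-4 \right)} - 8 \right)} = \left(8 - 6 \left(-22\right)^{2}\right) - \left(-4 - \left(8 - \frac{7 - 4}{-4}\right)\right) = \left(8 - 2904\right) - \left(-4 - \frac{35}{4}\right) = -2896 - \left(-4 - \frac{35}{4}\right) = -2896 - - \frac{51}{4} = -2896 + \frac{51}{4} = - \frac{11533}{4}$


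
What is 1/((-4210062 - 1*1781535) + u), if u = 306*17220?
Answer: -1/722277 ≈ -1.3845e-6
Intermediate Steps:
u = 5269320
1/((-4210062 - 1*1781535) + u) = 1/((-4210062 - 1*1781535) + 5269320) = 1/((-4210062 - 1781535) + 5269320) = 1/(-5991597 + 5269320) = 1/(-722277) = -1/722277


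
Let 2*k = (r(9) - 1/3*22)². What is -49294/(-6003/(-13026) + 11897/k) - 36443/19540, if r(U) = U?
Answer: -19777600060993/2595671148540 ≈ -7.6195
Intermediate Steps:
k = 25/18 (k = (9 - 1/3*22)²/2 = (9 - 1*⅓*22)²/2 = (9 - ⅓*22)²/2 = (9 - 22/3)²/2 = (5/3)²/2 = (½)*(25/9) = 25/18 ≈ 1.3889)
-49294/(-6003/(-13026) + 11897/k) - 36443/19540 = -49294/(-6003/(-13026) + 11897/(25/18)) - 36443/19540 = -49294/(-6003*(-1/13026) + 11897*(18/25)) - 36443*1/19540 = -49294/(2001/4342 + 214146/25) - 36443/19540 = -49294/929871957/108550 - 36443/19540 = -49294*108550/929871957 - 36443/19540 = -764409100/132838851 - 36443/19540 = -19777600060993/2595671148540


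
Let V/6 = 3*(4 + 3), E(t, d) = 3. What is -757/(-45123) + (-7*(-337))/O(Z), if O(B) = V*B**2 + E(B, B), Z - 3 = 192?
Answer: 414816442/24021244091 ≈ 0.017269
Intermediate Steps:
V = 126 (V = 6*(3*(4 + 3)) = 6*(3*7) = 6*21 = 126)
Z = 195 (Z = 3 + 192 = 195)
O(B) = 3 + 126*B**2 (O(B) = 126*B**2 + 3 = 3 + 126*B**2)
-757/(-45123) + (-7*(-337))/O(Z) = -757/(-45123) + (-7*(-337))/(3 + 126*195**2) = -757*(-1/45123) + 2359/(3 + 126*38025) = 757/45123 + 2359/(3 + 4791150) = 757/45123 + 2359/4791153 = 414816442/24021244091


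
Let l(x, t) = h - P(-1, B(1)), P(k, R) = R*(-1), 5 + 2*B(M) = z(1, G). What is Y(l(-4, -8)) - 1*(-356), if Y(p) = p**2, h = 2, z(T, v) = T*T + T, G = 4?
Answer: 1425/4 ≈ 356.25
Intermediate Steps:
z(T, v) = T + T**2 (z(T, v) = T**2 + T = T + T**2)
B(M) = -3/2 (B(M) = -5/2 + (1*(1 + 1))/2 = -5/2 + (1*2)/2 = -5/2 + (1/2)*2 = -5/2 + 1 = -3/2)
P(k, R) = -R
l(x, t) = 1/2 (l(x, t) = 2 - (-1)*(-3)/2 = 2 - 1*3/2 = 2 - 3/2 = 1/2)
Y(l(-4, -8)) - 1*(-356) = (1/2)**2 - 1*(-356) = 1/4 + 356 = 1425/4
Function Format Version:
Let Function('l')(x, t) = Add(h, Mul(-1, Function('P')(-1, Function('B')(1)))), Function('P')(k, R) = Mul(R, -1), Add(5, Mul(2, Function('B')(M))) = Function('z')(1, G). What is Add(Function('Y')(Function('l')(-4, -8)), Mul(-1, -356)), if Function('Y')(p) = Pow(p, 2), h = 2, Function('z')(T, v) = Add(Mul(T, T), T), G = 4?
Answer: Rational(1425, 4) ≈ 356.25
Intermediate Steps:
Function('z')(T, v) = Add(T, Pow(T, 2)) (Function('z')(T, v) = Add(Pow(T, 2), T) = Add(T, Pow(T, 2)))
Function('B')(M) = Rational(-3, 2) (Function('B')(M) = Add(Rational(-5, 2), Mul(Rational(1, 2), Mul(1, Add(1, 1)))) = Add(Rational(-5, 2), Mul(Rational(1, 2), Mul(1, 2))) = Add(Rational(-5, 2), Mul(Rational(1, 2), 2)) = Add(Rational(-5, 2), 1) = Rational(-3, 2))
Function('P')(k, R) = Mul(-1, R)
Function('l')(x, t) = Rational(1, 2) (Function('l')(x, t) = Add(2, Mul(-1, Mul(-1, Rational(-3, 2)))) = Add(2, Mul(-1, Rational(3, 2))) = Add(2, Rational(-3, 2)) = Rational(1, 2))
Add(Function('Y')(Function('l')(-4, -8)), Mul(-1, -356)) = Add(Pow(Rational(1, 2), 2), Mul(-1, -356)) = Add(Rational(1, 4), 356) = Rational(1425, 4)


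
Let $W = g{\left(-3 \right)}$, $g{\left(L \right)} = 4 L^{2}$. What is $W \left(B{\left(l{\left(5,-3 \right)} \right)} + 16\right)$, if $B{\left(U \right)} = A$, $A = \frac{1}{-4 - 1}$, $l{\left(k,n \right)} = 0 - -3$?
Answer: $\frac{2844}{5} \approx 568.8$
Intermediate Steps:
$l{\left(k,n \right)} = 3$ ($l{\left(k,n \right)} = 0 + 3 = 3$)
$W = 36$ ($W = 4 \left(-3\right)^{2} = 4 \cdot 9 = 36$)
$A = - \frac{1}{5}$ ($A = \frac{1}{-5} = - \frac{1}{5} \approx -0.2$)
$B{\left(U \right)} = - \frac{1}{5}$
$W \left(B{\left(l{\left(5,-3 \right)} \right)} + 16\right) = 36 \left(- \frac{1}{5} + 16\right) = 36 \cdot \frac{79}{5} = \frac{2844}{5}$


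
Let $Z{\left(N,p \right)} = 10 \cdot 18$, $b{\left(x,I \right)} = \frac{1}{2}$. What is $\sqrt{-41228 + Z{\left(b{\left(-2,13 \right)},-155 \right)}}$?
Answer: $2 i \sqrt{10262} \approx 202.6 i$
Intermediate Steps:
$b{\left(x,I \right)} = \frac{1}{2}$
$Z{\left(N,p \right)} = 180$
$\sqrt{-41228 + Z{\left(b{\left(-2,13 \right)},-155 \right)}} = \sqrt{-41228 + 180} = \sqrt{-41048} = 2 i \sqrt{10262}$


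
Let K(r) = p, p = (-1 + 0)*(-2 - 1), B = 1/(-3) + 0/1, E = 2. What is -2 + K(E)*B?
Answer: -3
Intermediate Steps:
B = -⅓ (B = 1*(-⅓) + 0*1 = -⅓ + 0 = -⅓ ≈ -0.33333)
p = 3 (p = -1*(-3) = 3)
K(r) = 3
-2 + K(E)*B = -2 + 3*(-⅓) = -2 - 1 = -3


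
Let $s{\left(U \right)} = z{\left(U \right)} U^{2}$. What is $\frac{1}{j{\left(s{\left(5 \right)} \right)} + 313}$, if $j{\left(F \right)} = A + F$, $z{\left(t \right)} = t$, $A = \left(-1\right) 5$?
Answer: $\frac{1}{433} \approx 0.0023095$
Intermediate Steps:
$A = -5$
$s{\left(U \right)} = U^{3}$ ($s{\left(U \right)} = U U^{2} = U^{3}$)
$j{\left(F \right)} = -5 + F$
$\frac{1}{j{\left(s{\left(5 \right)} \right)} + 313} = \frac{1}{\left(-5 + 5^{3}\right) + 313} = \frac{1}{\left(-5 + 125\right) + 313} = \frac{1}{120 + 313} = \frac{1}{433}$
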